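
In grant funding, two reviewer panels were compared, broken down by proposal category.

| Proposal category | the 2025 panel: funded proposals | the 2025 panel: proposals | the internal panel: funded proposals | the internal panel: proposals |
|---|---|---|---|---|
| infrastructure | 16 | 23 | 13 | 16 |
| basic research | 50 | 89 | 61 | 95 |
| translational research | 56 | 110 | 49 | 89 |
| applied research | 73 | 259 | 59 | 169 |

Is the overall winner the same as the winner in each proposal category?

Yes

Infrastructure: the 2025 panel 16/23 = 69.6%, the internal panel 13/16 = 81.2% → the internal panel
Basic research: the 2025 panel 50/89 = 56.2%, the internal panel 61/95 = 64.2% → the internal panel
Translational research: the 2025 panel 56/110 = 50.9%, the internal panel 49/89 = 55.1% → the internal panel
Applied research: the 2025 panel 73/259 = 28.2%, the internal panel 59/169 = 34.9% → the internal panel
Overall: the 2025 panel 195/481 = 40.5%, the internal panel 182/369 = 49.3% → the internal panel
The internal panel wins overall and in every proposal group — no reversal.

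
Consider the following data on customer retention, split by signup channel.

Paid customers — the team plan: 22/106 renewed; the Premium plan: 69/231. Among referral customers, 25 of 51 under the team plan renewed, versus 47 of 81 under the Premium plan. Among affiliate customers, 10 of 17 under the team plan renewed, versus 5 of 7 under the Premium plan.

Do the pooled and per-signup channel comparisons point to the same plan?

Yes

Paid: the team plan 22/106 = 20.8%, the Premium plan 69/231 = 29.9% → the Premium plan
Referral: the team plan 25/51 = 49.0%, the Premium plan 47/81 = 58.0% → the Premium plan
Affiliate: the team plan 10/17 = 58.8%, the Premium plan 5/7 = 71.4% → the Premium plan
Overall: the team plan 57/174 = 32.8%, the Premium plan 121/319 = 37.9% → the Premium plan
The Premium plan wins overall and in every signup group — no reversal.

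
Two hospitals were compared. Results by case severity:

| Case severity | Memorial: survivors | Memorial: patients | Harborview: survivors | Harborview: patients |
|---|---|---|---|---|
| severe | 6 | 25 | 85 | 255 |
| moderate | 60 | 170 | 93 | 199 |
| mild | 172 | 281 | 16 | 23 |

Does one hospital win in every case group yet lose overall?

Yes

Severe: Memorial 6/25 = 24.0%, Harborview 85/255 = 33.3% → Harborview
Moderate: Memorial 60/170 = 35.3%, Harborview 93/199 = 46.7% → Harborview
Mild: Memorial 172/281 = 61.2%, Harborview 16/23 = 69.6% → Harborview
Overall: Memorial 238/476 = 50.0%, Harborview 194/477 = 40.7% → Memorial
Harborview wins each case group but Memorial wins overall — the comparison reverses. Harborview's patients skew toward severe, which has a lower base rate.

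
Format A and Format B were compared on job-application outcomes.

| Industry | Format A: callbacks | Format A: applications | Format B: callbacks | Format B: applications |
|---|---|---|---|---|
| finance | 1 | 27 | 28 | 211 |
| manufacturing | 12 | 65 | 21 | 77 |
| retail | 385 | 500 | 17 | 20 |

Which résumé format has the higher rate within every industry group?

Finance: Format A 1/27 = 3.7%, Format B 28/211 = 13.3% → Format B
Manufacturing: Format A 12/65 = 18.5%, Format B 21/77 = 27.3% → Format B
Retail: Format A 385/500 = 77.0%, Format B 17/20 = 85.0% → Format B
Format B has the higher rate in all 3 groups.

Format B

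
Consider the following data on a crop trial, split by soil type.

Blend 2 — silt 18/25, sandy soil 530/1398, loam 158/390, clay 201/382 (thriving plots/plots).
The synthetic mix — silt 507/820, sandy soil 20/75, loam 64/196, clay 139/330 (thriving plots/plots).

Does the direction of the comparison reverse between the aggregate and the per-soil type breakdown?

Silt: Blend 2 18/25 = 72.0%, the synthetic mix 507/820 = 61.8% → Blend 2
Sandy soil: Blend 2 530/1398 = 37.9%, the synthetic mix 20/75 = 26.7% → Blend 2
Loam: Blend 2 158/390 = 40.5%, the synthetic mix 64/196 = 32.7% → Blend 2
Clay: Blend 2 201/382 = 52.6%, the synthetic mix 139/330 = 42.1% → Blend 2
Overall: Blend 2 907/2195 = 41.3%, the synthetic mix 730/1421 = 51.4% → the synthetic mix
Blend 2 wins each soil group but the synthetic mix wins overall — the comparison reverses. Blend 2's plots skew toward sandy soil, which has a lower base rate.

Yes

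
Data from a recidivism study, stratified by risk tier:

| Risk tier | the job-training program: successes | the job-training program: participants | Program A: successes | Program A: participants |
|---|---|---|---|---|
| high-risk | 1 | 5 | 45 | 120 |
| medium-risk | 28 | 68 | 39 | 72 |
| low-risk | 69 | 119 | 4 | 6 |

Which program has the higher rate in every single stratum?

Program A

High-risk: the job-training program 1/5 = 20.0%, Program A 45/120 = 37.5% → Program A
Medium-risk: the job-training program 28/68 = 41.2%, Program A 39/72 = 54.2% → Program A
Low-risk: the job-training program 69/119 = 58.0%, Program A 4/6 = 66.7% → Program A
Program A has the higher rate in all 3 groups.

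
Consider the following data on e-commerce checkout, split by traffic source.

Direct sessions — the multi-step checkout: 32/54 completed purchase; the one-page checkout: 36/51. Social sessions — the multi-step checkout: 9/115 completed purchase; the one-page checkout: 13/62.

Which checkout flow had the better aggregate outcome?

Direct: the multi-step checkout 32/54 = 59.3%, the one-page checkout 36/51 = 70.6% → the one-page checkout
Social: the multi-step checkout 9/115 = 7.8%, the one-page checkout 13/62 = 21.0% → the one-page checkout
Overall: the multi-step checkout 41/169 = 24.3%, the one-page checkout 49/113 = 43.4% → the one-page checkout

the one-page checkout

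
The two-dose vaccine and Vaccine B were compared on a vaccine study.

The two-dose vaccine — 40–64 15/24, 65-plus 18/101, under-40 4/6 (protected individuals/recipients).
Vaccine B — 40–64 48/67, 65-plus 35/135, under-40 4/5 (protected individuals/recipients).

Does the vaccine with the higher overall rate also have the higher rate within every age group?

Yes

40–64: the two-dose vaccine 15/24 = 62.5%, Vaccine B 48/67 = 71.6% → Vaccine B
65-plus: the two-dose vaccine 18/101 = 17.8%, Vaccine B 35/135 = 25.9% → Vaccine B
Under-40: the two-dose vaccine 4/6 = 66.7%, Vaccine B 4/5 = 80.0% → Vaccine B
Overall: the two-dose vaccine 37/131 = 28.2%, Vaccine B 87/207 = 42.0% → Vaccine B
Vaccine B wins overall and in every age group — no reversal.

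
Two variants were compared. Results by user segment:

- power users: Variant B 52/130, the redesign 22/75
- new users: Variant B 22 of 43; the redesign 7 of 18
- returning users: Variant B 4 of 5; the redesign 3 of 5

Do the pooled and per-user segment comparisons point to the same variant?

Yes

Power users: Variant B 52/130 = 40.0%, the redesign 22/75 = 29.3% → Variant B
New users: Variant B 22/43 = 51.2%, the redesign 7/18 = 38.9% → Variant B
Returning users: Variant B 4/5 = 80.0%, the redesign 3/5 = 60.0% → Variant B
Overall: Variant B 78/178 = 43.8%, the redesign 32/98 = 32.7% → Variant B
Variant B wins overall and in every user group — no reversal.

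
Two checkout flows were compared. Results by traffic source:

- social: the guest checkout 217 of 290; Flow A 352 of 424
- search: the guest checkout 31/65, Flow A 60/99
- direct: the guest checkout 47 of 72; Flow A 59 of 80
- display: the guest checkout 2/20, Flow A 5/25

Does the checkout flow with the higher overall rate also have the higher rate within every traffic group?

Yes

Social: the guest checkout 217/290 = 74.8%, Flow A 352/424 = 83.0% → Flow A
Search: the guest checkout 31/65 = 47.7%, Flow A 60/99 = 60.6% → Flow A
Direct: the guest checkout 47/72 = 65.3%, Flow A 59/80 = 73.8% → Flow A
Display: the guest checkout 2/20 = 10.0%, Flow A 5/25 = 20.0% → Flow A
Overall: the guest checkout 297/447 = 66.4%, Flow A 476/628 = 75.8% → Flow A
Flow A wins overall and in every traffic group — no reversal.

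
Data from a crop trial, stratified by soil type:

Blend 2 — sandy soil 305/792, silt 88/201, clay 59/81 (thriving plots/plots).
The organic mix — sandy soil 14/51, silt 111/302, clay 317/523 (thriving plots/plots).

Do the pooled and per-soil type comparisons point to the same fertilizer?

No

Sandy soil: Blend 2 305/792 = 38.5%, the organic mix 14/51 = 27.5% → Blend 2
Silt: Blend 2 88/201 = 43.8%, the organic mix 111/302 = 36.8% → Blend 2
Clay: Blend 2 59/81 = 72.8%, the organic mix 317/523 = 60.6% → Blend 2
Overall: Blend 2 452/1074 = 42.1%, the organic mix 442/876 = 50.5% → the organic mix
Blend 2 wins each soil group but the organic mix wins overall — the comparison reverses. Blend 2's plots skew toward sandy soil, which has a lower base rate.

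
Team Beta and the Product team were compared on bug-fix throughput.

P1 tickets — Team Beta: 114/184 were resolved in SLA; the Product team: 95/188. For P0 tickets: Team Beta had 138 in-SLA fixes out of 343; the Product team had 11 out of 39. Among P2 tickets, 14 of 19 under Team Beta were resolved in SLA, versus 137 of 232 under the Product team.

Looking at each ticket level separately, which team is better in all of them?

Team Beta

P1: Team Beta 114/184 = 62.0%, the Product team 95/188 = 50.5% → Team Beta
P0: Team Beta 138/343 = 40.2%, the Product team 11/39 = 28.2% → Team Beta
P2: Team Beta 14/19 = 73.7%, the Product team 137/232 = 59.1% → Team Beta
Team Beta has the higher rate in all 3 groups.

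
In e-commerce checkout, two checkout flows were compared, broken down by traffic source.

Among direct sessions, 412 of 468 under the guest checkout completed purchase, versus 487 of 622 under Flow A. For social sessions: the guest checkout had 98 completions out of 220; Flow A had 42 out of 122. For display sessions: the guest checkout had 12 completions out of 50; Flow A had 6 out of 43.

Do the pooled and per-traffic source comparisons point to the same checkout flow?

Yes

Direct: the guest checkout 412/468 = 88.0%, Flow A 487/622 = 78.3% → the guest checkout
Social: the guest checkout 98/220 = 44.5%, Flow A 42/122 = 34.4% → the guest checkout
Display: the guest checkout 12/50 = 24.0%, Flow A 6/43 = 14.0% → the guest checkout
Overall: the guest checkout 522/738 = 70.7%, Flow A 535/787 = 68.0% → the guest checkout
The guest checkout wins overall and in every traffic group — no reversal.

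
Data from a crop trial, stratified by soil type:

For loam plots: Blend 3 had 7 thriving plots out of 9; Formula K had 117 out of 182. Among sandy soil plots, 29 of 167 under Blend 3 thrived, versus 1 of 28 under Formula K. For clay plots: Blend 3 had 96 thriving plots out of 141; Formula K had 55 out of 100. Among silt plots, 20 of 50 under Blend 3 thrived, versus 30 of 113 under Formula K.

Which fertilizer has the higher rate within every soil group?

Loam: Blend 3 7/9 = 77.8%, Formula K 117/182 = 64.3% → Blend 3
Sandy soil: Blend 3 29/167 = 17.4%, Formula K 1/28 = 3.6% → Blend 3
Clay: Blend 3 96/141 = 68.1%, Formula K 55/100 = 55.0% → Blend 3
Silt: Blend 3 20/50 = 40.0%, Formula K 30/113 = 26.5% → Blend 3
Blend 3 has the higher rate in all 4 groups.

Blend 3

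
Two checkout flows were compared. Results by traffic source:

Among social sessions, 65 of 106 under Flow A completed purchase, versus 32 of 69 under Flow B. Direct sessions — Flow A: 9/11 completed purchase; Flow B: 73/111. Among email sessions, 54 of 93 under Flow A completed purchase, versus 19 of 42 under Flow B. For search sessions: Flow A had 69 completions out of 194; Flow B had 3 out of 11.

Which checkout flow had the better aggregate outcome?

Flow B

Social: Flow A 65/106 = 61.3%, Flow B 32/69 = 46.4% → Flow A
Direct: Flow A 9/11 = 81.8%, Flow B 73/111 = 65.8% → Flow A
Email: Flow A 54/93 = 58.1%, Flow B 19/42 = 45.2% → Flow A
Search: Flow A 69/194 = 35.6%, Flow B 3/11 = 27.3% → Flow A
Overall: Flow A 197/404 = 48.8%, Flow B 127/233 = 54.5% → Flow B
(Flow A wins every traffic group but Flow B wins overall — Flow A's sessions skew toward the low-rate search group.)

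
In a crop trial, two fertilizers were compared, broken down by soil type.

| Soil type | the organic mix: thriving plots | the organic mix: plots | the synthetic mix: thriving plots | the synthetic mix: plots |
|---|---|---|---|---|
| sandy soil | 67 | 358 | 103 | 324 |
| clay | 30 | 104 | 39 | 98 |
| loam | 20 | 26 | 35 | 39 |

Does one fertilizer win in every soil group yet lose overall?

No

Sandy soil: the organic mix 67/358 = 18.7%, the synthetic mix 103/324 = 31.8% → the synthetic mix
Clay: the organic mix 30/104 = 28.8%, the synthetic mix 39/98 = 39.8% → the synthetic mix
Loam: the organic mix 20/26 = 76.9%, the synthetic mix 35/39 = 89.7% → the synthetic mix
Overall: the organic mix 117/488 = 24.0%, the synthetic mix 177/461 = 38.4% → the synthetic mix
The synthetic mix wins overall and in every soil group — no reversal.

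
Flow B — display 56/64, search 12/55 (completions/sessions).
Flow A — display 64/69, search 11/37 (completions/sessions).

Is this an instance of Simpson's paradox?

Display: Flow B 56/64 = 87.5%, Flow A 64/69 = 92.8% → Flow A
Search: Flow B 12/55 = 21.8%, Flow A 11/37 = 29.7% → Flow A
Overall: Flow B 68/119 = 57.1%, Flow A 75/106 = 70.8% → Flow A
Flow A wins overall and in every traffic group — no reversal.

No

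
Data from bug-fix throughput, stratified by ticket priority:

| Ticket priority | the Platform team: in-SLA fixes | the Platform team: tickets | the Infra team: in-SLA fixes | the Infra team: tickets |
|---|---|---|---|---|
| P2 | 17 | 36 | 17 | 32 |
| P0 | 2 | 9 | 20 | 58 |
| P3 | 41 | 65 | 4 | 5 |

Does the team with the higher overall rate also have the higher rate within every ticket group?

No

P2: the Platform team 17/36 = 47.2%, the Infra team 17/32 = 53.1% → the Infra team
P0: the Platform team 2/9 = 22.2%, the Infra team 20/58 = 34.5% → the Infra team
P3: the Platform team 41/65 = 63.1%, the Infra team 4/5 = 80.0% → the Infra team
Overall: the Platform team 60/110 = 54.5%, the Infra team 41/95 = 43.2% → the Platform team
The Infra team wins each ticket group but the Platform team wins overall — the comparison reverses. The Infra team's tickets skew toward P0, which has a lower base rate.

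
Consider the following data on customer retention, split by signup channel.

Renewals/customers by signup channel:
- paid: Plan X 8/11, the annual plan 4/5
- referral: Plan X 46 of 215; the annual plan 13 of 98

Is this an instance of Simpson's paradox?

Paid: Plan X 8/11 = 72.7%, the annual plan 4/5 = 80.0% → the annual plan
Referral: Plan X 46/215 = 21.4%, the annual plan 13/98 = 13.3% → Plan X
Overall: Plan X 54/226 = 23.9%, the annual plan 17/103 = 16.5% → Plan X
Neither sweeps: Plan X wins 1 of 2 groups, the annual plan wins 1. Plan X wins overall but not every group — no Simpson reversal.

No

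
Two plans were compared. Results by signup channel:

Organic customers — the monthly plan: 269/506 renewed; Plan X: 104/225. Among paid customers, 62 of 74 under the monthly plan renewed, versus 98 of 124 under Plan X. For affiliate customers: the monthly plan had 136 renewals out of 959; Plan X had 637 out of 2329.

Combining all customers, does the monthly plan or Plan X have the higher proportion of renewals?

Organic: the monthly plan 269/506 = 53.2%, Plan X 104/225 = 46.2% → the monthly plan
Paid: the monthly plan 62/74 = 83.8%, Plan X 98/124 = 79.0% → the monthly plan
Affiliate: the monthly plan 136/959 = 14.2%, Plan X 637/2329 = 27.4% → Plan X
Overall: the monthly plan 467/1539 = 30.3%, Plan X 839/2678 = 31.3% → Plan X
(Neither sweeps every signup group, but Plan X has the higher pooled rate.)

Plan X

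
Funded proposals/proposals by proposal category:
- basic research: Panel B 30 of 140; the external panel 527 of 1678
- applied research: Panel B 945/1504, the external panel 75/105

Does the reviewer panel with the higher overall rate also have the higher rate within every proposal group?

No

Basic research: Panel B 30/140 = 21.4%, the external panel 527/1678 = 31.4% → the external panel
Applied research: Panel B 945/1504 = 62.8%, the external panel 75/105 = 71.4% → the external panel
Overall: Panel B 975/1644 = 59.3%, the external panel 602/1783 = 33.8% → Panel B
The external panel wins each proposal group but Panel B wins overall — the comparison reverses. The external panel's proposals skew toward basic research, which has a lower base rate.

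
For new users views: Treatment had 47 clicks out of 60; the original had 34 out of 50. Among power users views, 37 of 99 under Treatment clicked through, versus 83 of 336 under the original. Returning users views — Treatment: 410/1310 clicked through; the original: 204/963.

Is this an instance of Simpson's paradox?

New users: Treatment 47/60 = 78.3%, the original 34/50 = 68.0% → Treatment
Power users: Treatment 37/99 = 37.4%, the original 83/336 = 24.7% → Treatment
Returning users: Treatment 410/1310 = 31.3%, the original 204/963 = 21.2% → Treatment
Overall: Treatment 494/1469 = 33.6%, the original 321/1349 = 23.8% → Treatment
Treatment wins overall and in every user group — no reversal.

No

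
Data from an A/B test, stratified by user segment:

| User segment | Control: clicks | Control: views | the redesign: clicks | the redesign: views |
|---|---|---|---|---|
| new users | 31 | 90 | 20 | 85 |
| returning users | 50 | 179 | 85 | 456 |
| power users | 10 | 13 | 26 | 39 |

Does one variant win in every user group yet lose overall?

No

New users: Control 31/90 = 34.4%, the redesign 20/85 = 23.5% → Control
Returning users: Control 50/179 = 27.9%, the redesign 85/456 = 18.6% → Control
Power users: Control 10/13 = 76.9%, the redesign 26/39 = 66.7% → Control
Overall: Control 91/282 = 32.3%, the redesign 131/580 = 22.6% → Control
Control wins overall and in every user group — no reversal.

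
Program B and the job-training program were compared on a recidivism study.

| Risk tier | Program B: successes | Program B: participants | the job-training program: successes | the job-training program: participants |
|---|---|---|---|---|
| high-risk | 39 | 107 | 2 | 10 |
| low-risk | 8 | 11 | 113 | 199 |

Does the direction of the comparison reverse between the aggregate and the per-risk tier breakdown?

Yes

High-risk: Program B 39/107 = 36.4%, the job-training program 2/10 = 20.0% → Program B
Low-risk: Program B 8/11 = 72.7%, the job-training program 113/199 = 56.8% → Program B
Overall: Program B 47/118 = 39.8%, the job-training program 115/209 = 55.0% → the job-training program
Program B wins each risk group but the job-training program wins overall — the comparison reverses. Program B's participants skew toward high-risk, which has a lower base rate.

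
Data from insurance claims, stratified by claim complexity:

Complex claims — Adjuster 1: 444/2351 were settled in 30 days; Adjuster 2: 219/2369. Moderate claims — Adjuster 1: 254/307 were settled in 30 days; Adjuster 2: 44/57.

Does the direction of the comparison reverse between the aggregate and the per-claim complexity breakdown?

No

Complex: Adjuster 1 444/2351 = 18.9%, Adjuster 2 219/2369 = 9.2% → Adjuster 1
Moderate: Adjuster 1 254/307 = 82.7%, Adjuster 2 44/57 = 77.2% → Adjuster 1
Overall: Adjuster 1 698/2658 = 26.3%, Adjuster 2 263/2426 = 10.8% → Adjuster 1
Adjuster 1 wins overall and in every claim group — no reversal.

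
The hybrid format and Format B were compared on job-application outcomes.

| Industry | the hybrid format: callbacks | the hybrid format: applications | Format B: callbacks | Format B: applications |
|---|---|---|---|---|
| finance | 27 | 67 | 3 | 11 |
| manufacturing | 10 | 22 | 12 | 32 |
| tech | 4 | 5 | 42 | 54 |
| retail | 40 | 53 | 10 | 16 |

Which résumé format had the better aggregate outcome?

Format B

Finance: the hybrid format 27/67 = 40.3%, Format B 3/11 = 27.3% → the hybrid format
Manufacturing: the hybrid format 10/22 = 45.5%, Format B 12/32 = 37.5% → the hybrid format
Tech: the hybrid format 4/5 = 80.0%, Format B 42/54 = 77.8% → the hybrid format
Retail: the hybrid format 40/53 = 75.5%, Format B 10/16 = 62.5% → the hybrid format
Overall: the hybrid format 81/147 = 55.1%, Format B 67/113 = 59.3% → Format B
(The hybrid format wins every industry group but Format B wins overall — the hybrid format's applications skew toward the low-rate finance group.)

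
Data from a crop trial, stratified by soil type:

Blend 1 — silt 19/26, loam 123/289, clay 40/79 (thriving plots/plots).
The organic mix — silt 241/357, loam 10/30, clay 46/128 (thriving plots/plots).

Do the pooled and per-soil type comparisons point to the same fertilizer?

No

Silt: Blend 1 19/26 = 73.1%, the organic mix 241/357 = 67.5% → Blend 1
Loam: Blend 1 123/289 = 42.6%, the organic mix 10/30 = 33.3% → Blend 1
Clay: Blend 1 40/79 = 50.6%, the organic mix 46/128 = 35.9% → Blend 1
Overall: Blend 1 182/394 = 46.2%, the organic mix 297/515 = 57.7% → the organic mix
Blend 1 wins each soil group but the organic mix wins overall — the comparison reverses. Blend 1's plots skew toward loam, which has a lower base rate.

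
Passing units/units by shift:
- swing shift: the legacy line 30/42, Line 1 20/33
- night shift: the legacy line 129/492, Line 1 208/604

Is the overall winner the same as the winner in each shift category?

No

Swing shift: the legacy line 30/42 = 71.4%, Line 1 20/33 = 60.6% → the legacy line
Night shift: the legacy line 129/492 = 26.2%, Line 1 208/604 = 34.4% → Line 1
Overall: the legacy line 159/534 = 29.8%, Line 1 228/637 = 35.8% → Line 1
Neither sweeps: the legacy line wins 1 of 2 groups, Line 1 wins 1. Line 1 wins overall but not every group — no Simpson reversal.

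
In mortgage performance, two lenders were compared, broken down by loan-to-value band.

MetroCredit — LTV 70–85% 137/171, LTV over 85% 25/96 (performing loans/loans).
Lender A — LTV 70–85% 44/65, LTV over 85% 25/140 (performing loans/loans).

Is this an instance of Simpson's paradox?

LTV 70–85%: MetroCredit 137/171 = 80.1%, Lender A 44/65 = 67.7% → MetroCredit
LTV over 85%: MetroCredit 25/96 = 26.0%, Lender A 25/140 = 17.9% → MetroCredit
Overall: MetroCredit 162/267 = 60.7%, Lender A 69/205 = 33.7% → MetroCredit
MetroCredit wins overall and in every loan-to-value group — no reversal.

No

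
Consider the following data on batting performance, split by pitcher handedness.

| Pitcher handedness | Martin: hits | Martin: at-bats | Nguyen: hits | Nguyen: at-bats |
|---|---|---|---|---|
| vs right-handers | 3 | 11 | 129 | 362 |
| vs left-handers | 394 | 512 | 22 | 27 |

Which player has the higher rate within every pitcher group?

Nguyen

Vs right-handers: Martin 3/11 = 27.3%, Nguyen 129/362 = 35.6% → Nguyen
Vs left-handers: Martin 394/512 = 77.0%, Nguyen 22/27 = 81.5% → Nguyen
Nguyen has the higher rate in both groups.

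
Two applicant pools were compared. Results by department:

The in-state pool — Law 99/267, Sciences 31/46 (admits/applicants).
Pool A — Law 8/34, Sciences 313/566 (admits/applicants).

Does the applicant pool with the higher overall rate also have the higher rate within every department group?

Law: the in-state pool 99/267 = 37.1%, Pool A 8/34 = 23.5% → the in-state pool
Sciences: the in-state pool 31/46 = 67.4%, Pool A 313/566 = 55.3% → the in-state pool
Overall: the in-state pool 130/313 = 41.5%, Pool A 321/600 = 53.5% → Pool A
The in-state pool wins each department group but Pool A wins overall — the comparison reverses. The in-state pool's applicants skew toward Law, which has a lower base rate.

No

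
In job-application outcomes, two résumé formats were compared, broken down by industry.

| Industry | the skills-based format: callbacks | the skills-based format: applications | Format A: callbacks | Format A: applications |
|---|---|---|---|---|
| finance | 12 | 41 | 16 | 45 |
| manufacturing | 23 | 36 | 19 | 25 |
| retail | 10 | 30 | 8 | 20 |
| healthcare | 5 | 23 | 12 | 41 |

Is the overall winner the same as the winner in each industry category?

Yes

Finance: the skills-based format 12/41 = 29.3%, Format A 16/45 = 35.6% → Format A
Manufacturing: the skills-based format 23/36 = 63.9%, Format A 19/25 = 76.0% → Format A
Retail: the skills-based format 10/30 = 33.3%, Format A 8/20 = 40.0% → Format A
Healthcare: the skills-based format 5/23 = 21.7%, Format A 12/41 = 29.3% → Format A
Overall: the skills-based format 50/130 = 38.5%, Format A 55/131 = 42.0% → Format A
Format A wins overall and in every industry group — no reversal.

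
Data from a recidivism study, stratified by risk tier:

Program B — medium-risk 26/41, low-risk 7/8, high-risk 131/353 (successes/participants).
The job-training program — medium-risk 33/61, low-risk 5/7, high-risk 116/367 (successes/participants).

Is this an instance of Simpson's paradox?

Medium-risk: Program B 26/41 = 63.4%, the job-training program 33/61 = 54.1% → Program B
Low-risk: Program B 7/8 = 87.5%, the job-training program 5/7 = 71.4% → Program B
High-risk: Program B 131/353 = 37.1%, the job-training program 116/367 = 31.6% → Program B
Overall: Program B 164/402 = 40.8%, the job-training program 154/435 = 35.4% → Program B
Program B wins overall and in every risk group — no reversal.

No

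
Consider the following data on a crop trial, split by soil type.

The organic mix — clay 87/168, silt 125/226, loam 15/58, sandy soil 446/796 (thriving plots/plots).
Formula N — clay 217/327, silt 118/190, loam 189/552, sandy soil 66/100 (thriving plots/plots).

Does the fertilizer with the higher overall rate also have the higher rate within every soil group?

No

Clay: the organic mix 87/168 = 51.8%, Formula N 217/327 = 66.4% → Formula N
Silt: the organic mix 125/226 = 55.3%, Formula N 118/190 = 62.1% → Formula N
Loam: the organic mix 15/58 = 25.9%, Formula N 189/552 = 34.2% → Formula N
Sandy soil: the organic mix 446/796 = 56.0%, Formula N 66/100 = 66.0% → Formula N
Overall: the organic mix 673/1248 = 53.9%, Formula N 590/1169 = 50.5% → the organic mix
Formula N wins each soil group but the organic mix wins overall — the comparison reverses. Formula N's plots skew toward loam, which has a lower base rate.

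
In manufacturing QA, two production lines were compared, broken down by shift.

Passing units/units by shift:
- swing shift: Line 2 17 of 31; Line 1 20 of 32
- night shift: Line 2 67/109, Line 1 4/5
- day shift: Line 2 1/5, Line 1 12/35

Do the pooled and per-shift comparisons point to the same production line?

No

Swing shift: Line 2 17/31 = 54.8%, Line 1 20/32 = 62.5% → Line 1
Night shift: Line 2 67/109 = 61.5%, Line 1 4/5 = 80.0% → Line 1
Day shift: Line 2 1/5 = 20.0%, Line 1 12/35 = 34.3% → Line 1
Overall: Line 2 85/145 = 58.6%, Line 1 36/72 = 50.0% → Line 2
Line 1 wins each shift group but Line 2 wins overall — the comparison reverses. Line 1's units skew toward day shift, which has a lower base rate.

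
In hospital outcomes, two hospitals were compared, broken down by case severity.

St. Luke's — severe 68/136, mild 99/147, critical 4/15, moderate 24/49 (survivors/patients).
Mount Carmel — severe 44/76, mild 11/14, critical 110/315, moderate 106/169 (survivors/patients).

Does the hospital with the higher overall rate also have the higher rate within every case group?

No

Severe: St. Luke's 68/136 = 50.0%, Mount Carmel 44/76 = 57.9% → Mount Carmel
Mild: St. Luke's 99/147 = 67.3%, Mount Carmel 11/14 = 78.6% → Mount Carmel
Critical: St. Luke's 4/15 = 26.7%, Mount Carmel 110/315 = 34.9% → Mount Carmel
Moderate: St. Luke's 24/49 = 49.0%, Mount Carmel 106/169 = 62.7% → Mount Carmel
Overall: St. Luke's 195/347 = 56.2%, Mount Carmel 271/574 = 47.2% → St. Luke's
Mount Carmel wins each case group but St. Luke's wins overall — the comparison reverses. Mount Carmel's patients skew toward critical, which has a lower base rate.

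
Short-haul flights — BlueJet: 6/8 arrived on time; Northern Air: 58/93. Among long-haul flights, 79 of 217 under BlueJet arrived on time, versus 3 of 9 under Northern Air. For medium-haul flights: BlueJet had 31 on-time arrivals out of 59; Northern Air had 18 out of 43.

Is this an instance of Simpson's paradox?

Yes

Short-haul: BlueJet 6/8 = 75.0%, Northern Air 58/93 = 62.4% → BlueJet
Long-haul: BlueJet 79/217 = 36.4%, Northern Air 3/9 = 33.3% → BlueJet
Medium-haul: BlueJet 31/59 = 52.5%, Northern Air 18/43 = 41.9% → BlueJet
Overall: BlueJet 116/284 = 40.8%, Northern Air 79/145 = 54.5% → Northern Air
BlueJet wins each route group but Northern Air wins overall — the comparison reverses. BlueJet's flights skew toward long-haul, which has a lower base rate.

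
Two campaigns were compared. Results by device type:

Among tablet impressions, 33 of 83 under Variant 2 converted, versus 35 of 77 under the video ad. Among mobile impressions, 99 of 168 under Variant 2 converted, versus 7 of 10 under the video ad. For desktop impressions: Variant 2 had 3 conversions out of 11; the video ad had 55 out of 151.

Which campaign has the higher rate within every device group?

the video ad

Tablet: Variant 2 33/83 = 39.8%, the video ad 35/77 = 45.5% → the video ad
Mobile: Variant 2 99/168 = 58.9%, the video ad 7/10 = 70.0% → the video ad
Desktop: Variant 2 3/11 = 27.3%, the video ad 55/151 = 36.4% → the video ad
The video ad has the higher rate in all 3 groups.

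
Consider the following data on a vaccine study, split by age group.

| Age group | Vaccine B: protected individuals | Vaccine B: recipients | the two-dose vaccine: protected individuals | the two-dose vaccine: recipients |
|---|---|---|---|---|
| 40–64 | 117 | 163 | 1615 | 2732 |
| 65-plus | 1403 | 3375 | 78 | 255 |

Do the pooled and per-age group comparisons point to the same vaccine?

No

40–64: Vaccine B 117/163 = 71.8%, the two-dose vaccine 1615/2732 = 59.1% → Vaccine B
65-plus: Vaccine B 1403/3375 = 41.6%, the two-dose vaccine 78/255 = 30.6% → Vaccine B
Overall: Vaccine B 1520/3538 = 43.0%, the two-dose vaccine 1693/2987 = 56.7% → the two-dose vaccine
Vaccine B wins each age group but the two-dose vaccine wins overall — the comparison reverses. Vaccine B's recipients skew toward 65-plus, which has a lower base rate.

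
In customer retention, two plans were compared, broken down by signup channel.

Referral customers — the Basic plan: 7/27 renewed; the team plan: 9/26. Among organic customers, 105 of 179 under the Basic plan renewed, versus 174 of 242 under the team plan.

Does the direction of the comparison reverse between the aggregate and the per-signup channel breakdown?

Referral: the Basic plan 7/27 = 25.9%, the team plan 9/26 = 34.6% → the team plan
Organic: the Basic plan 105/179 = 58.7%, the team plan 174/242 = 71.9% → the team plan
Overall: the Basic plan 112/206 = 54.4%, the team plan 183/268 = 68.3% → the team plan
The team plan wins overall and in every signup group — no reversal.

No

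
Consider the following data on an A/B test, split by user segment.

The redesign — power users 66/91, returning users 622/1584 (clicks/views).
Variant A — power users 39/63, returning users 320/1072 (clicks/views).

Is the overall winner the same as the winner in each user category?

Power users: the redesign 66/91 = 72.5%, Variant A 39/63 = 61.9% → the redesign
Returning users: the redesign 622/1584 = 39.3%, Variant A 320/1072 = 29.9% → the redesign
Overall: the redesign 688/1675 = 41.1%, Variant A 359/1135 = 31.6% → the redesign
The redesign wins overall and in every user group — no reversal.

Yes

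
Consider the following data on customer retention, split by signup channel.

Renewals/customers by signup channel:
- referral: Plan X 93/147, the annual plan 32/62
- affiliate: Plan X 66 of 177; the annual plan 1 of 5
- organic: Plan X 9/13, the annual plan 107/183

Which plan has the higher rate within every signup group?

Plan X

Referral: Plan X 93/147 = 63.3%, the annual plan 32/62 = 51.6% → Plan X
Affiliate: Plan X 66/177 = 37.3%, the annual plan 1/5 = 20.0% → Plan X
Organic: Plan X 9/13 = 69.2%, the annual plan 107/183 = 58.5% → Plan X
Plan X has the higher rate in all 3 groups.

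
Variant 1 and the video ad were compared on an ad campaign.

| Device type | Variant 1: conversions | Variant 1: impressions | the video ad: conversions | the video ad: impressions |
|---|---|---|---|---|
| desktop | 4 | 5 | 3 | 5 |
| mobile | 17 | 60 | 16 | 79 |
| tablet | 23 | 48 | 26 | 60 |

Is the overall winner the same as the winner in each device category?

Desktop: Variant 1 4/5 = 80.0%, the video ad 3/5 = 60.0% → Variant 1
Mobile: Variant 1 17/60 = 28.3%, the video ad 16/79 = 20.3% → Variant 1
Tablet: Variant 1 23/48 = 47.9%, the video ad 26/60 = 43.3% → Variant 1
Overall: Variant 1 44/113 = 38.9%, the video ad 45/144 = 31.2% → Variant 1
Variant 1 wins overall and in every device group — no reversal.

Yes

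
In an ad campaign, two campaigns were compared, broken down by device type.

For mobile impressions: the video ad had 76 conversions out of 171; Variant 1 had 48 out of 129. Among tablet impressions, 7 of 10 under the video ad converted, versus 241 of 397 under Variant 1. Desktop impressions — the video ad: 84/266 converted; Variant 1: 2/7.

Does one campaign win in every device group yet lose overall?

Yes

Mobile: the video ad 76/171 = 44.4%, Variant 1 48/129 = 37.2% → the video ad
Tablet: the video ad 7/10 = 70.0%, Variant 1 241/397 = 60.7% → the video ad
Desktop: the video ad 84/266 = 31.6%, Variant 1 2/7 = 28.6% → the video ad
Overall: the video ad 167/447 = 37.4%, Variant 1 291/533 = 54.6% → Variant 1
The video ad wins each device group but Variant 1 wins overall — the comparison reverses. The video ad's impressions skew toward desktop, which has a lower base rate.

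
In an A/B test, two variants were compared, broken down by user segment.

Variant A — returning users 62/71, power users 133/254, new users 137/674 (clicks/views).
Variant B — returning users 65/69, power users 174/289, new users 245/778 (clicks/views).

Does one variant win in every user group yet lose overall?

Returning users: Variant A 62/71 = 87.3%, Variant B 65/69 = 94.2% → Variant B
Power users: Variant A 133/254 = 52.4%, Variant B 174/289 = 60.2% → Variant B
New users: Variant A 137/674 = 20.3%, Variant B 245/778 = 31.5% → Variant B
Overall: Variant A 332/999 = 33.2%, Variant B 484/1136 = 42.6% → Variant B
Variant B wins overall and in every user group — no reversal.

No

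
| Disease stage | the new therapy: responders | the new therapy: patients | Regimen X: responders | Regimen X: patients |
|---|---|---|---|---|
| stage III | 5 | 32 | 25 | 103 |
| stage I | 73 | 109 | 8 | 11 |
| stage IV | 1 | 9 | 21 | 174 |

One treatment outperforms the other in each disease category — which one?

Regimen X

Stage III: the new therapy 5/32 = 15.6%, Regimen X 25/103 = 24.3% → Regimen X
Stage I: the new therapy 73/109 = 67.0%, Regimen X 8/11 = 72.7% → Regimen X
Stage IV: the new therapy 1/9 = 11.1%, Regimen X 21/174 = 12.1% → Regimen X
Regimen X has the higher rate in all 3 groups.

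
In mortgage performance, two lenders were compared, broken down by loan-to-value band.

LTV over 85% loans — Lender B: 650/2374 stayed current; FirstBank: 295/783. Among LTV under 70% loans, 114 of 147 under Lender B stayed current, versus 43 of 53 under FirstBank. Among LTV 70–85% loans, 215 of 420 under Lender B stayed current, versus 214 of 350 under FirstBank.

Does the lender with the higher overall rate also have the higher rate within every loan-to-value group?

Yes

LTV over 85%: Lender B 650/2374 = 27.4%, FirstBank 295/783 = 37.7% → FirstBank
LTV under 70%: Lender B 114/147 = 77.6%, FirstBank 43/53 = 81.1% → FirstBank
LTV 70–85%: Lender B 215/420 = 51.2%, FirstBank 214/350 = 61.1% → FirstBank
Overall: Lender B 979/2941 = 33.3%, FirstBank 552/1186 = 46.5% → FirstBank
FirstBank wins overall and in every loan-to-value group — no reversal.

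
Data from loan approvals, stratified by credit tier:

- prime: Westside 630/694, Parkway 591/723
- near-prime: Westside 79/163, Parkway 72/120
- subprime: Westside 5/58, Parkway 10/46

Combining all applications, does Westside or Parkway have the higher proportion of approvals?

Prime: Westside 630/694 = 90.8%, Parkway 591/723 = 81.7% → Westside
Near-prime: Westside 79/163 = 48.5%, Parkway 72/120 = 60.0% → Parkway
Subprime: Westside 5/58 = 8.6%, Parkway 10/46 = 21.7% → Parkway
Overall: Westside 714/915 = 78.0%, Parkway 673/889 = 75.7% → Westside
(Neither sweeps every credit group, but Westside has the higher pooled rate.)

Westside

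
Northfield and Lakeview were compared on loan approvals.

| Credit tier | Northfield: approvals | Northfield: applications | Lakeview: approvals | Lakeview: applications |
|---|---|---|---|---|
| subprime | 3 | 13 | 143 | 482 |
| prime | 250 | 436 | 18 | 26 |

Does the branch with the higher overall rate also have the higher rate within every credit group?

Subprime: Northfield 3/13 = 23.1%, Lakeview 143/482 = 29.7% → Lakeview
Prime: Northfield 250/436 = 57.3%, Lakeview 18/26 = 69.2% → Lakeview
Overall: Northfield 253/449 = 56.3%, Lakeview 161/508 = 31.7% → Northfield
Lakeview wins each credit group but Northfield wins overall — the comparison reverses. Lakeview's applications skew toward subprime, which has a lower base rate.

No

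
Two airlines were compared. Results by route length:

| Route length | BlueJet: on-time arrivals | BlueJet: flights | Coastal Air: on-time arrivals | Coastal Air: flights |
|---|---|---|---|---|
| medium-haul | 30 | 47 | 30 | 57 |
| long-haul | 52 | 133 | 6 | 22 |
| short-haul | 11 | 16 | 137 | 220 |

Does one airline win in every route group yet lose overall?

Yes

Medium-haul: BlueJet 30/47 = 63.8%, Coastal Air 30/57 = 52.6% → BlueJet
Long-haul: BlueJet 52/133 = 39.1%, Coastal Air 6/22 = 27.3% → BlueJet
Short-haul: BlueJet 11/16 = 68.8%, Coastal Air 137/220 = 62.3% → BlueJet
Overall: BlueJet 93/196 = 47.4%, Coastal Air 173/299 = 57.9% → Coastal Air
BlueJet wins each route group but Coastal Air wins overall — the comparison reverses. BlueJet's flights skew toward long-haul, which has a lower base rate.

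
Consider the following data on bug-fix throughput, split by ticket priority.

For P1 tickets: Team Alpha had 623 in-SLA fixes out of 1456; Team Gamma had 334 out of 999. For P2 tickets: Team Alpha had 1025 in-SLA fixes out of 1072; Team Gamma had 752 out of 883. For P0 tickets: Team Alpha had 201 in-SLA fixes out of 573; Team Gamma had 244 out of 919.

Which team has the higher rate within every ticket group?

Team Alpha

P1: Team Alpha 623/1456 = 42.8%, Team Gamma 334/999 = 33.4% → Team Alpha
P2: Team Alpha 1025/1072 = 95.6%, Team Gamma 752/883 = 85.2% → Team Alpha
P0: Team Alpha 201/573 = 35.1%, Team Gamma 244/919 = 26.6% → Team Alpha
Team Alpha has the higher rate in all 3 groups.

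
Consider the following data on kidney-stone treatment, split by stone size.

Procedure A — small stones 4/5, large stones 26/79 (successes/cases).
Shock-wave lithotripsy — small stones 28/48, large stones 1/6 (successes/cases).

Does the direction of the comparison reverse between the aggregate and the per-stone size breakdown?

Small stones: Procedure A 4/5 = 80.0%, shock-wave lithotripsy 28/48 = 58.3% → Procedure A
Large stones: Procedure A 26/79 = 32.9%, shock-wave lithotripsy 1/6 = 16.7% → Procedure A
Overall: Procedure A 30/84 = 35.7%, shock-wave lithotripsy 29/54 = 53.7% → shock-wave lithotripsy
Procedure A wins each stone group but shock-wave lithotripsy wins overall — the comparison reverses. Procedure A's cases skew toward large stones, which has a lower base rate.

Yes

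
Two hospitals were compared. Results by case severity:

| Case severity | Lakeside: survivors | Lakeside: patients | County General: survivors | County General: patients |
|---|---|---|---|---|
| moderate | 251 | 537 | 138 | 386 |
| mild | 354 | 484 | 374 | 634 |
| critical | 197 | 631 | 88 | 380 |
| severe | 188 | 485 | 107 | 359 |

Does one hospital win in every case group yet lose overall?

Moderate: Lakeside 251/537 = 46.7%, County General 138/386 = 35.8% → Lakeside
Mild: Lakeside 354/484 = 73.1%, County General 374/634 = 59.0% → Lakeside
Critical: Lakeside 197/631 = 31.2%, County General 88/380 = 23.2% → Lakeside
Severe: Lakeside 188/485 = 38.8%, County General 107/359 = 29.8% → Lakeside
Overall: Lakeside 990/2137 = 46.3%, County General 707/1759 = 40.2% → Lakeside
Lakeside wins overall and in every case group — no reversal.

No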